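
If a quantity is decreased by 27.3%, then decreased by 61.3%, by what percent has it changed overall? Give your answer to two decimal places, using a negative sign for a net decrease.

The combined multiplier is 0.727 × 0.387 = 0.281349.
That corresponds to a decrease of 71.87%.

-71.87%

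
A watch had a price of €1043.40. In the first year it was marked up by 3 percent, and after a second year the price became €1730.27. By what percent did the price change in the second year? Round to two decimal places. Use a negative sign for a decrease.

After the first year: €1043.40 × 1.03 = €1074.702.
Second-year multiplier: €1730.27 ÷ €1074.702 ≈ 1.61.
That is a change of 61.00%.

61.00%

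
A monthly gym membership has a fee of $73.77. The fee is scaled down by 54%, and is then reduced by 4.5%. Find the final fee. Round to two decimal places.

$32.41

Apply the 54% decrease: $73.77 × 0.46 = $33.9342.
4.5% decrease: $33.9342 × 0.955 = $32.407161 ≈ $32.41.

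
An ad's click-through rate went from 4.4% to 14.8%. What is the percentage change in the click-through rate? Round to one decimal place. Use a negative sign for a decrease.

236.4%

The change is 14.8 − 4.4 = 10.4 percentage points.
Relative to the original 4.4%, that is 10.4 ÷ 4.4 ≈ 236.4%.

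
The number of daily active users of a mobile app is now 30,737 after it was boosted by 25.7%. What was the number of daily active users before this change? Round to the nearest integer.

24,453

The overall multiplier applied was 1.257.
So the original number of daily active users was 30,737 ÷ 1.257 ≈ 24,453.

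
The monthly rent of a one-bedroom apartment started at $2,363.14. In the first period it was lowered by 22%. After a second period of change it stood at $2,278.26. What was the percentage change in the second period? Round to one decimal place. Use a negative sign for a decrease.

23.6%

After the first period: $2,363.14 × 0.78 = $1843.2492.
Second-period multiplier: $2,278.26 ÷ $1843.2492 ≈ 1.236.
That is a change of 23.6%.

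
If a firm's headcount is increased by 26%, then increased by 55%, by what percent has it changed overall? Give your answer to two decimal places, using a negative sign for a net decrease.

95.30%

A 26% increase multiplies by 1.26.
Then a 55% increase: 1.26 × 1.55 = 1.953.
Overall factor 1.953, i.e. 95.30%.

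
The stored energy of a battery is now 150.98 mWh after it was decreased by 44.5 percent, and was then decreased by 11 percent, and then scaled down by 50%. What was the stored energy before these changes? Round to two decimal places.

611.32 mWh

Undoing the 50% decrease: 150.98 ÷ 0.5 = 301.96.
Undoing the 11% decrease: 301.96 ÷ 0.89 ≈ 339.280899.
Undoing the 44.5% decrease: 339.280899 ÷ 0.555 ≈ 611.32 mWh.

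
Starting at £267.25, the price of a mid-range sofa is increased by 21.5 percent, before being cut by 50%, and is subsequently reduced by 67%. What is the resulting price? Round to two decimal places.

£53.58

Each change multiplies by a factor: 1.215 × 0.5 × 0.33 = 0.200475.
£267.25 × 0.200475 = £53.57694375 ≈ £53.58.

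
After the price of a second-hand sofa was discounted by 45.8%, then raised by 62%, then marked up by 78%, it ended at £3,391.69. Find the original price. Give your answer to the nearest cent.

£2,170.11

Undoing the 78% increase: £3,391.69 ÷ 1.78 ≈ £1905.44382.
Undoing the 62% increase: £1905.44382 ÷ 1.62 ≈ £1176.199889.
Undoing the 45.8% decrease: £1176.199889 ÷ 0.542 ≈ £2,170.11.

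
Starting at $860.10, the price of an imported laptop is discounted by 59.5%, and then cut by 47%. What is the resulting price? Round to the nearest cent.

$184.62

After the 59.5% decrease: $860.10 × 0.405 = $348.3405.
After the 47% decrease: $348.3405 × 0.53 = $184.620465 ≈ $184.62.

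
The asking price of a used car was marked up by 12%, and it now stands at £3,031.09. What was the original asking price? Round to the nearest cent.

£2,706.33

The overall multiplier applied was 1.12.
So the original asking price was £3,031.09 ÷ 1.12 ≈ £2,706.33.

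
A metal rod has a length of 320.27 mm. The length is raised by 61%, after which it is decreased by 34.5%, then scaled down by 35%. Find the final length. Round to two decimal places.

219.53 mm

Each change multiplies by a factor: 1.61 × 0.655 × 0.65 = 0.6854575.
320.27 × 0.6854575 = 219.531473525 ≈ 219.53.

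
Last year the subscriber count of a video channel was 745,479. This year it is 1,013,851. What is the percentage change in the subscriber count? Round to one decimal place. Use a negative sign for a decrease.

36.0%

Change: 1,013,851 − 745,479 = 268,372.
Relative to the original: 268,372 ÷ 745,479 ≈ 36.0%.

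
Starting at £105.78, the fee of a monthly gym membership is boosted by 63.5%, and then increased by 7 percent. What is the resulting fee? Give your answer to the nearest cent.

£185.06

After the 63.5% increase: £105.78 × 1.635 = £172.9503.
After the 7% increase: £172.9503 × 1.07 = £185.056821 ≈ £185.06.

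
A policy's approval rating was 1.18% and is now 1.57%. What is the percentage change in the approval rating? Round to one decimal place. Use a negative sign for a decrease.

33.1%

The change is 1.57 − 1.18 = 0.39 percentage points.
Relative to the original 1.18%, that is 0.39 ÷ 1.18 ≈ 33.1%.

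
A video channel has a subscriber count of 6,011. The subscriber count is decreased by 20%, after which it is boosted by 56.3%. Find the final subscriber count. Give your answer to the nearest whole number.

7,516

Each change multiplies by a factor: 0.8 × 1.563 = 1.2504.
6,011 × 1.2504 = 7516.1544 ≈ 7,516.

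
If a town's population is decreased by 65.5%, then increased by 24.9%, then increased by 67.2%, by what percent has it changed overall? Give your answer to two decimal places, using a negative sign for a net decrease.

-27.95%

The combined multiplier is 0.345 × 1.249 × 1.672 = 0.72047316.
That corresponds to a decrease of 27.95%.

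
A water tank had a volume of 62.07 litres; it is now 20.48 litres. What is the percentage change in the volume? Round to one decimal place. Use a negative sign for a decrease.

-67.0%

Change: 20.48 − 62.07 = -41.59.
Relative to the original: -41.59 ÷ 62.07 ≈ -67.0%.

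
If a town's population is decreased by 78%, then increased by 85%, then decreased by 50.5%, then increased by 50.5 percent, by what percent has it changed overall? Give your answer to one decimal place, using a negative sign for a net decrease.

A 78% decrease multiplies by 0.22.
Then an 85% increase: 0.22 × 1.85 = 0.407.
Then a 50.5% decrease: 0.407 × 0.495 = 0.201465.
Then a 50.5% increase: 0.201465 × 1.505 = 0.303204825.
Overall factor 0.303204825, i.e. -69.7%.

-69.7%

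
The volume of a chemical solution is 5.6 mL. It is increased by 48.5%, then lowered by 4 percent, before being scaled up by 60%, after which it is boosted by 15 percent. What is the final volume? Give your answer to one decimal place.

Each change multiplies by a factor: 1.485 × 0.96 × 1.6 × 1.15 = 2.623104.
5.6 × 2.623104 = 14.6893824 ≈ 14.7.

14.7 mL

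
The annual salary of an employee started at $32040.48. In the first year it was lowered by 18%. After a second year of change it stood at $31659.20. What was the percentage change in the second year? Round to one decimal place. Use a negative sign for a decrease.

After the first year: $32040.48 × 0.82 = $26273.1936.
Second-year multiplier: $31659.20 ÷ $26273.1936 ≈ 1.205.
That is a change of 20.5%.

20.5%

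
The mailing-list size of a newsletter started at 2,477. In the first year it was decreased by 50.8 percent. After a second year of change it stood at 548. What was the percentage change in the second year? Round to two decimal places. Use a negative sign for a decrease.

After the first year: 2,477 × 0.492 = 1218.684.
Second-year multiplier: 548 ÷ 1218.684 ≈ 0.449665.
That is a change of -55.03%.

-55.03%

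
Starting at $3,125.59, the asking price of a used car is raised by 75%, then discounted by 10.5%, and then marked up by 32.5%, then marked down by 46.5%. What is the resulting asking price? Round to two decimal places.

$3,470.27

After the 75% increase: $3,125.59 × 1.75 = $5469.7825.
Apply the 10.5% decrease: $5469.7825 × 0.895 = $4895.4553375.
After the 32.5% increase: $4895.4553375 × 1.325 = $6486.4783221875.
Apply the 46.5% decrease: $6486.4783221875 × 0.535 = $3470.2659023703125 ≈ $3,470.27.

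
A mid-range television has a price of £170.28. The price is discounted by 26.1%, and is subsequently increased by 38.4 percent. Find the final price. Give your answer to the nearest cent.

Each change multiplies by a factor: 0.739 × 1.384 = 1.022776.
£170.28 × 1.022776 = £174.15829728 ≈ £174.16.

£174.16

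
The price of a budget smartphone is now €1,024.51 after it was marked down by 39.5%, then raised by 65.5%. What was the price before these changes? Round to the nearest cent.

€1,023.21

The overall multiplier applied was 0.605 × 1.655 = 1.001275.
So the original price was €1,024.51 ÷ 1.001275 ≈ €1,023.21.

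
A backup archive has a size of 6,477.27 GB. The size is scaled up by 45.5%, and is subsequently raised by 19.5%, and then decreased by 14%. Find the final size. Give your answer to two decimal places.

Each change multiplies by a factor: 1.455 × 1.195 × 0.86 = 1.4953035.
6,477.27 × 1.4953035 = 9685.484501445 ≈ 9,685.48.

9,685.48 GB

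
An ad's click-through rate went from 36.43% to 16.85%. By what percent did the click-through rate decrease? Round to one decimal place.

The change is 16.85 − 36.43 = -19.58 percentage points.
Relative to the original 36.43%, that is -19.58 ÷ 36.43 ≈ -53.7%.
So the click-through rate fell by 53.7%.

53.7%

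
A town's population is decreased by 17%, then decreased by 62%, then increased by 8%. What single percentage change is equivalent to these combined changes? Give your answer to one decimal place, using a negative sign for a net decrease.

-65.9%

The combined multiplier is 0.83 × 0.38 × 1.08 = 0.340632.
That corresponds to a decrease of 65.9%.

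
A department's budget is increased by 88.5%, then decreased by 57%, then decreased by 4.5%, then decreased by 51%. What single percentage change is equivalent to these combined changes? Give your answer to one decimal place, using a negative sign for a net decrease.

The combined multiplier is 1.885 × 0.43 × 0.955 × 0.49 = 0.3792968725.
That corresponds to a decrease of 62.1%.

-62.1%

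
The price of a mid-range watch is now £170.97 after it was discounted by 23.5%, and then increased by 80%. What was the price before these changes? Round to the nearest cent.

The overall multiplier applied was 0.765 × 1.8 = 1.377.
So the original price was £170.97 ÷ 1.377 ≈ £124.16.

£124.16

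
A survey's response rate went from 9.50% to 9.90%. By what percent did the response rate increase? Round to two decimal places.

The change is 9.90 − 9.50 = 0.40 percentage points.
Relative to the original 9.50%, that is 0.40 ÷ 9.50 ≈ 4.21%.
So the response rate rose by 4.21%.

4.21%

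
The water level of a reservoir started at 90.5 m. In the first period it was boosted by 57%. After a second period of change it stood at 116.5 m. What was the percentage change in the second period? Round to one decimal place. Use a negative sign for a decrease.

After the first period: 90.5 × 1.57 = 142.085.
Second-period multiplier: 116.5 ÷ 142.085 ≈ 0.81993.
That is a change of -18.0%.

-18.0%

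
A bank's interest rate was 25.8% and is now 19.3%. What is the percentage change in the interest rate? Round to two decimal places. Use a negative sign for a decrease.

The change is 19.3 − 25.8 = -6.5 percentage points.
Relative to the original 25.8%, that is -6.5 ÷ 25.8 ≈ -25.19%.

-25.19%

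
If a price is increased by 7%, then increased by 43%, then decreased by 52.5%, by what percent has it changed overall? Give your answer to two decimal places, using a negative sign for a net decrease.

A 7% increase multiplies by 1.07.
Then a 43% increase: 1.07 × 1.43 = 1.5301.
Then a 52.5% decrease: 1.5301 × 0.475 = 0.7267975.
Overall factor 0.7267975, i.e. -27.32%.

-27.32%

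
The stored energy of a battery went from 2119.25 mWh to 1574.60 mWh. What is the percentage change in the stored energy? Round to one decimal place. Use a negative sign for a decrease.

Change: 1574.60 − 2119.25 = -544.65.
Relative to the original: -544.65 ÷ 2119.25 ≈ -25.7%.

-25.7%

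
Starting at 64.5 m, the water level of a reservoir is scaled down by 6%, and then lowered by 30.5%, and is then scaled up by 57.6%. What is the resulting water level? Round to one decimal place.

After the 6% decrease: 64.5 × 0.94 = 60.63.
30.5% decrease: 60.63 × 0.695 = 42.13785.
57.6% increase: 42.13785 × 1.576 = 66.4092516 ≈ 66.4.

66.4 m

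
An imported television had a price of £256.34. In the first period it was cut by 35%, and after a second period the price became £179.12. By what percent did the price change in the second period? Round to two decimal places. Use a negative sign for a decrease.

After the first period: £256.34 × 0.65 = £166.621.
Second-period multiplier: £179.12 ÷ £166.621 ≈ 1.075015.
That is a change of 7.50%.

7.50%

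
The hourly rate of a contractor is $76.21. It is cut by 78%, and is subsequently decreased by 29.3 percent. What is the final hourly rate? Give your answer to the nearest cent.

Each change multiplies by a factor: 0.22 × 0.707 = 0.15554.
$76.21 × 0.15554 = $11.8537034 ≈ $11.85.

$11.85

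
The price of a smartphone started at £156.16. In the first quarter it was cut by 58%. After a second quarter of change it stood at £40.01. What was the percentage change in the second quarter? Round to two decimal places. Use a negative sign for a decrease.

-39.00%

After the first quarter: £156.16 × 0.42 = £65.5872.
Second-quarter multiplier: £40.01 ÷ £65.5872 ≈ 0.610028.
That is a change of -39.00%.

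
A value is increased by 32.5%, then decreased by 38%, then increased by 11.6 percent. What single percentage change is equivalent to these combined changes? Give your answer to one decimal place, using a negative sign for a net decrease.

-8.3%

The combined multiplier is 1.325 × 0.62 × 1.116 = 0.916794.
That corresponds to a decrease of 8.3%.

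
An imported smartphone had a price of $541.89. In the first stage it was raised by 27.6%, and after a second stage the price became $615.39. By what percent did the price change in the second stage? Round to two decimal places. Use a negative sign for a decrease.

After the first stage: $541.89 × 1.276 = $691.45164.
Second-stage multiplier: $615.39 ÷ $691.45164 ≈ 0.889997.
That is a change of -11.00%.

-11.00%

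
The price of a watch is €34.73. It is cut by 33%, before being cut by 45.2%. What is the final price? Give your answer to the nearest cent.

€12.75

Apply the 33% decrease: €34.73 × 0.67 = €23.2691.
Apply the 45.2% decrease: €23.2691 × 0.548 = €12.7514668 ≈ €12.75.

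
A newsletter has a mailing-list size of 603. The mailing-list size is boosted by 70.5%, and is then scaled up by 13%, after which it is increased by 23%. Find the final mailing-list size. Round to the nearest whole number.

Each change multiplies by a factor: 1.705 × 1.13 × 1.23 = 2.3697795.
603 × 2.3697795 = 1428.9770385 ≈ 1429.

1429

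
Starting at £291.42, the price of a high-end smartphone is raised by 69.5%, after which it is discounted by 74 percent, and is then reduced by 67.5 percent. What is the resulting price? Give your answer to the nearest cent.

69.5% increase: £291.42 × 1.695 = £493.9569.
After the 74% decrease: £493.9569 × 0.26 = £128.428794.
After the 67.5% decrease: £128.428794 × 0.325 = £41.73935805 ≈ £41.74.

£41.74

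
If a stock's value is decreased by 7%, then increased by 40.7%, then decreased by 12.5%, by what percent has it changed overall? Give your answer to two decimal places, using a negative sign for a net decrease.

The combined multiplier is 0.93 × 1.407 × 0.875 = 1.14494625.
That corresponds to an increase of 14.49%.

14.49%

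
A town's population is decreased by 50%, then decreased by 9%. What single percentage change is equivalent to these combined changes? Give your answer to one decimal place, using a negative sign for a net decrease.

-54.5%

The combined multiplier is 0.5 × 0.91 = 0.455.
That corresponds to a decrease of 54.5%.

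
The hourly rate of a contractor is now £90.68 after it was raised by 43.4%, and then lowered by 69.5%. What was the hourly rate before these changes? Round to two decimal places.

£207.33

The overall multiplier applied was 1.434 × 0.305 = 0.43737.
So the original hourly rate was £90.68 ÷ 0.43737 ≈ £207.33.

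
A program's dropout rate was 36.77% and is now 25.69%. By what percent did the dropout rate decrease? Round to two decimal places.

30.13%

The change is 25.69 − 36.77 = -11.08 percentage points.
Relative to the original 36.77%, that is -11.08 ÷ 36.77 ≈ -30.13%.
So the dropout rate fell by 30.13%.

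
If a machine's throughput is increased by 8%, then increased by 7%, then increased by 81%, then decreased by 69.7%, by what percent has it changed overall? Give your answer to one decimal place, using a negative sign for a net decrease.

-36.6%

The combined multiplier is 1.08 × 1.07 × 1.81 × 0.303 = 0.633765708.
That corresponds to a decrease of 36.6%.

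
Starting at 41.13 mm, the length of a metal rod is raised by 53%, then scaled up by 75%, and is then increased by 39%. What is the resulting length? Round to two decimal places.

153.07 mm

Apply the 53% increase: 41.13 × 1.53 = 62.9289.
Apply the 75% increase: 62.9289 × 1.75 = 110.125575.
39% increase: 110.125575 × 1.39 = 153.07454925 ≈ 153.07.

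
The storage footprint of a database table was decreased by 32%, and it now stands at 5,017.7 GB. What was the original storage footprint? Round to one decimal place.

7,379.0 GB

The overall multiplier applied was 0.68.
So the original storage footprint was 5,017.7 ÷ 0.68 ≈ 7,379.0 GB.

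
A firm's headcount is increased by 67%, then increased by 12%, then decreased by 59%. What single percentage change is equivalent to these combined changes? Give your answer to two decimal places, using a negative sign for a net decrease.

-23.31%

The combined multiplier is 1.67 × 1.12 × 0.41 = 0.766864.
That corresponds to a decrease of 23.31%.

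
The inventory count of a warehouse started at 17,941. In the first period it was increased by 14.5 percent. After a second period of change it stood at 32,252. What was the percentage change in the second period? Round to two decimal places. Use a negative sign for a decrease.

After the first period: 17,941 × 1.145 = 20542.445.
Second-period multiplier: 32,252 ÷ 20542.445 ≈ 1.570018.
That is a change of 57.00%.

57.00%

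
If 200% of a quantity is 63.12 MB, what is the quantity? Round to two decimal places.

31.56 MB

63.12 MB ÷ 2 = 31.56 MB.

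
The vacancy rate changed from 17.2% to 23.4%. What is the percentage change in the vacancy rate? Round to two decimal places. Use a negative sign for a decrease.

The change is 23.4 − 17.2 = 6.2 percentage points.
Relative to the original 17.2%, that is 6.2 ÷ 17.2 ≈ 36.05%.

36.05%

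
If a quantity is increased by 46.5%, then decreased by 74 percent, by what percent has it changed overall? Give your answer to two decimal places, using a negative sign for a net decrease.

A 46.5% increase multiplies by 1.465.
Then a 74% decrease: 1.465 × 0.26 = 0.3809.
Overall factor 0.3809, i.e. -61.91%.

-61.91%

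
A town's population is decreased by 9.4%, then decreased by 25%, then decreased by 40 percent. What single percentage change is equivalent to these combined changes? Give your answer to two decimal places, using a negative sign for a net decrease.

-59.23%

A 9.4% decrease multiplies by 0.906.
Then a 25% decrease: 0.906 × 0.75 = 0.6795.
Then a 40% decrease: 0.6795 × 0.6 = 0.4077.
Overall factor 0.4077, i.e. -59.23%.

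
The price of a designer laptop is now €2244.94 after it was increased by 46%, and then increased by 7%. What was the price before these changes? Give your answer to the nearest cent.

The overall multiplier applied was 1.46 × 1.07 = 1.5622.
So the original price was €2244.94 ÷ 1.5622 ≈ €1437.04.

€1437.04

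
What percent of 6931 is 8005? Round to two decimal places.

115.50%

8005 ÷ 6931 ≈ 115.50%.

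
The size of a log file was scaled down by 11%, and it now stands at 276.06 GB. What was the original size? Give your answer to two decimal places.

The overall multiplier applied was 0.89.
So the original size was 276.06 ÷ 0.89 ≈ 310.18 GB.

310.18 GB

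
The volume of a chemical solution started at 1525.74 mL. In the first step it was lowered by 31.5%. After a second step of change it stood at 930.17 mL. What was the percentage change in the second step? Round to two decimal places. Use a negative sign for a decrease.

After the first step: 1525.74 × 0.685 = 1045.1319.
Second-step multiplier: 930.17 ÷ 1045.1319 ≈ 0.890002.
That is a change of -11.00%.

-11.00%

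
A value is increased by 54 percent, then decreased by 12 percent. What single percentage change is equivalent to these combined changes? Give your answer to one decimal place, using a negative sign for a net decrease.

The combined multiplier is 1.54 × 0.88 = 1.3552.
That corresponds to an increase of 35.5%.

35.5%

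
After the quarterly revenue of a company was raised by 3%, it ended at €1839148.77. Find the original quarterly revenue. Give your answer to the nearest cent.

€1785581.33

The overall multiplier applied was 1.03.
So the original quarterly revenue was €1839148.77 ÷ 1.03 ≈ €1785581.33.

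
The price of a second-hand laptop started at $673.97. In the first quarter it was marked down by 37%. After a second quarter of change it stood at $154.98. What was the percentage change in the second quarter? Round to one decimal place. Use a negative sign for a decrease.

-63.5%

After the first quarter: $673.97 × 0.63 = $424.6011.
Second-quarter multiplier: $154.98 ÷ $424.6011 ≈ 0.365.
That is a change of -63.5%.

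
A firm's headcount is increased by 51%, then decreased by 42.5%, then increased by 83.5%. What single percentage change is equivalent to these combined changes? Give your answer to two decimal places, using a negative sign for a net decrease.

59.32%

A 51% increase multiplies by 1.51.
Then a 42.5% decrease: 1.51 × 0.575 = 0.86825.
Then an 83.5% increase: 0.86825 × 1.835 = 1.59323875.
Overall factor 1.59323875, i.e. 59.32%.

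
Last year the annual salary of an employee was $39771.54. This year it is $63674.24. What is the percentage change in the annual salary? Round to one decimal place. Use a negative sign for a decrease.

60.1%

Change: $63674.24 − $39771.54 = $23902.70.
Relative to the original: $23902.70 ÷ $39771.54 ≈ 60.1%.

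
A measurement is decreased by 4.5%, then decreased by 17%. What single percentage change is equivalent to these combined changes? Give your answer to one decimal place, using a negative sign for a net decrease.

-20.7%

The combined multiplier is 0.955 × 0.83 = 0.79265.
That corresponds to a decrease of 20.7%.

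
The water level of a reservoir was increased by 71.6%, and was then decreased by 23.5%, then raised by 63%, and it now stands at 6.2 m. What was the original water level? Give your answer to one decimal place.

Undoing the 63% increase: 6.2 ÷ 1.63 ≈ 3.803681.
Undoing the 23.5% decrease: 3.803681 ÷ 0.765 ≈ 4.972132.
Undoing the 71.6% increase: 4.972132 ÷ 1.716 ≈ 2.9 m.

2.9 m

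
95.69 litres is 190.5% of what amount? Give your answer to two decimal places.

95.69 litres ÷ 1.905 ≈ 50.23 litres.

50.23 litres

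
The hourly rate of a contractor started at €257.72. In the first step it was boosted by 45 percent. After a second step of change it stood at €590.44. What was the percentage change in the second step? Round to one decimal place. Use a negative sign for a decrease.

After the first step: €257.72 × 1.45 = €373.694.
Second-step multiplier: €590.44 ÷ €373.694 ≈ 1.58001.
That is a change of 58.0%.

58.0%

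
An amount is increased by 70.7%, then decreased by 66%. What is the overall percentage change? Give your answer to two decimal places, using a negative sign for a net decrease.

The combined multiplier is 1.707 × 0.34 = 0.58038.
That corresponds to a decrease of 41.96%.

-41.96%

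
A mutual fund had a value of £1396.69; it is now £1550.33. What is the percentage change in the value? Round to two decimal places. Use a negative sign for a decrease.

Change: £1550.33 − £1396.69 = £153.64.
Relative to the original: £153.64 ÷ £1396.69 ≈ 11.00%.

11.00%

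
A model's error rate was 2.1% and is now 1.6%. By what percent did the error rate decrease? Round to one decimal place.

The change is 1.6 − 2.1 = -0.5 percentage points.
Relative to the original 2.1%, that is -0.5 ÷ 2.1 ≈ -23.8%.
So the error rate fell by 23.8%.

23.8%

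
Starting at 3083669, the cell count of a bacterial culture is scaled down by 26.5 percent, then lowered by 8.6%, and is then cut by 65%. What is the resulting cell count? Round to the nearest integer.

725052

Each change multiplies by a factor: 0.735 × 0.914 × 0.35 = 0.2351265.
3083669 × 0.2351265 = 725052.2991285 ≈ 725052.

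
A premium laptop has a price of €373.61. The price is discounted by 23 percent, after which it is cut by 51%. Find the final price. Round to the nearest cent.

After the 23% decrease: €373.61 × 0.77 = €287.6797.
Apply the 51% decrease: €287.6797 × 0.49 = €140.963053 ≈ €140.96.

€140.96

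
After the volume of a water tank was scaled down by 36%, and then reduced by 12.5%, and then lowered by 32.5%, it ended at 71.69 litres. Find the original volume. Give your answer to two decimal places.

189.66 litres

The overall multiplier applied was 0.64 × 0.875 × 0.675 = 0.378.
So the original volume was 71.69 ÷ 0.378 ≈ 189.66 litres.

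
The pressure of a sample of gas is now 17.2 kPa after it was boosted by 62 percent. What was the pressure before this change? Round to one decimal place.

10.6 kPa

The overall multiplier applied was 1.62.
So the original pressure was 17.2 ÷ 1.62 ≈ 10.6 kPa.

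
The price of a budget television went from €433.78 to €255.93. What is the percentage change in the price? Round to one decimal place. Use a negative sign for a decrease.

-41.0%

Change: €255.93 − €433.78 = -€177.85.
Relative to the original: -€177.85 ÷ €433.78 ≈ -41.0%.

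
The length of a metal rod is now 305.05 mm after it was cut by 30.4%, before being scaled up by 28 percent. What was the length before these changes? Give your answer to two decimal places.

342.41 mm

Undoing the 28% increase: 305.05 ÷ 1.28 ≈ 238.320313.
Undoing the 30.4% decrease: 238.320313 ÷ 0.696 ≈ 342.41 mm.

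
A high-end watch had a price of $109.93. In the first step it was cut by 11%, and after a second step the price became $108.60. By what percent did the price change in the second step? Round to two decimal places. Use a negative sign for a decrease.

After the first step: $109.93 × 0.89 = $97.8377.
Second-step multiplier: $108.60 ÷ $97.8377 ≈ 1.110002.
That is a change of 11.00%.

11.00%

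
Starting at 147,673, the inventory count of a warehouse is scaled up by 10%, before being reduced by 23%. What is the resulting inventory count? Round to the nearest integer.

125,079

10% increase: 147,673 × 1.1 = 162440.3.
23% decrease: 162440.3 × 0.77 = 125079.031 ≈ 125,079.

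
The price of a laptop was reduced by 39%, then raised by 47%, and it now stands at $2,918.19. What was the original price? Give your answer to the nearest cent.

Undoing the 47% increase: $2,918.19 ÷ 1.47 ≈ $1985.163265.
Undoing the 39% decrease: $1985.163265 ÷ 0.61 ≈ $3,254.37.

$3,254.37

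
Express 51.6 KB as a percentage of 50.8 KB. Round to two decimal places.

51.6 KB ÷ 50.8 KB ≈ 101.57%.

101.57%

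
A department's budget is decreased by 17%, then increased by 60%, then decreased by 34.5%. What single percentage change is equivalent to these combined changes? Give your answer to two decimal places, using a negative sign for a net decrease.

-13.02%

A 17% decrease multiplies by 0.83.
Then a 60% increase: 0.83 × 1.6 = 1.328.
Then a 34.5% decrease: 1.328 × 0.655 = 0.86984.
Overall factor 0.86984, i.e. -13.02%.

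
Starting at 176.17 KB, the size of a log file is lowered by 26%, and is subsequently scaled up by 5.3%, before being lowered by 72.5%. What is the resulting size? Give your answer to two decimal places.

37.75 KB

Each change multiplies by a factor: 0.74 × 1.053 × 0.275 = 0.2142855.
176.17 × 0.2142855 = 37.750676535 ≈ 37.75.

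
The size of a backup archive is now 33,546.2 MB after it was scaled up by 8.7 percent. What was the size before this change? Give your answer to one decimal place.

The overall multiplier applied was 1.087.
So the original size was 33,546.2 ÷ 1.087 ≈ 30,861.3 MB.

30,861.3 MB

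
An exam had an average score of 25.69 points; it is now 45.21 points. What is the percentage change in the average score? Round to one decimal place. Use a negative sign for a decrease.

Change: 45.21 − 25.69 = 19.52.
Relative to the original: 19.52 ÷ 25.69 ≈ 76.0%.

76.0%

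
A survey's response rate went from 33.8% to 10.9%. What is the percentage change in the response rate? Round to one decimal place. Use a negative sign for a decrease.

The change is 10.9 − 33.8 = -22.9 percentage points.
Relative to the original 33.8%, that is -22.9 ÷ 33.8 ≈ -67.8%.

-67.8%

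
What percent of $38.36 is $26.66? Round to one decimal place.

69.5%

$26.66 ÷ $38.36 ≈ 69.5%.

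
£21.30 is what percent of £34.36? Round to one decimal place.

62.0%

£21.30 ÷ £34.36 ≈ 62.0%.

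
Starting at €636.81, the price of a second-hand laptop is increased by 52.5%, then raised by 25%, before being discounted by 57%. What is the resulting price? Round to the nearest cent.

€521.99

Each change multiplies by a factor: 1.525 × 1.25 × 0.43 = 0.8196875.
€636.81 × 0.8196875 = €521.985196875 ≈ €521.99.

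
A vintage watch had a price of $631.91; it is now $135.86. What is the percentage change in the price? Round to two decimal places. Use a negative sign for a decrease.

Change: $135.86 − $631.91 = -$496.05.
Relative to the original: -$496.05 ÷ $631.91 ≈ -78.50%.

-78.50%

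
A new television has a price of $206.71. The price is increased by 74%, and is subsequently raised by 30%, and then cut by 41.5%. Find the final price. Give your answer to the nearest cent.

$273.53

After the 74% increase: $206.71 × 1.74 = $359.6754.
Apply the 30% increase: $359.6754 × 1.3 = $467.57802.
Apply the 41.5% decrease: $467.57802 × 0.585 = $273.5331417 ≈ $273.53.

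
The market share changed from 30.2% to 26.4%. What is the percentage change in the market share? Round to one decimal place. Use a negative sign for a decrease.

The change is 26.4 − 30.2 = -3.8 percentage points.
Relative to the original 30.2%, that is -3.8 ÷ 30.2 ≈ -12.6%.

-12.6%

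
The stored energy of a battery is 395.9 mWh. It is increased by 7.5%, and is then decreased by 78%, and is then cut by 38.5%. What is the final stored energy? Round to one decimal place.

57.6 mWh

Each change multiplies by a factor: 1.075 × 0.22 × 0.615 = 0.1454475.
395.9 × 0.1454475 = 57.58266525 ≈ 57.6.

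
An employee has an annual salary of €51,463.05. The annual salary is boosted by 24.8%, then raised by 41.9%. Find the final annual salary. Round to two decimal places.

€91,136.53

Each change multiplies by a factor: 1.248 × 1.419 = 1.770912.
€51,463.05 × 1.770912 = €91136.5328016 ≈ €91,136.53.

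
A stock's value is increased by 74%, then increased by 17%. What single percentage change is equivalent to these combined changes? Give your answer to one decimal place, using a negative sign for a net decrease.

103.6%

A 74% increase multiplies by 1.74.
Then a 17% increase: 1.74 × 1.17 = 2.0358.
Overall factor 2.0358, i.e. 103.6%.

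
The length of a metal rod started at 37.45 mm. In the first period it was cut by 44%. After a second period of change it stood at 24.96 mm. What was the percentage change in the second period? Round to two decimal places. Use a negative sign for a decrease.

19.02%

After the first period: 37.45 × 0.56 = 20.972.
Second-period multiplier: 24.96 ÷ 20.972 ≈ 1.190158.
That is a change of 19.02%.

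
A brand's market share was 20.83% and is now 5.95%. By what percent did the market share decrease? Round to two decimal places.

71.44%

The change is 5.95 − 20.83 = -14.88 percentage points.
Relative to the original 20.83%, that is -14.88 ÷ 20.83 ≈ -71.44%.
So the market share fell by 71.44%.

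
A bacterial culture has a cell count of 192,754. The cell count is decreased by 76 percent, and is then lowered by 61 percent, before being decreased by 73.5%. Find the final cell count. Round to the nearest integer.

4,781

Each change multiplies by a factor: 0.24 × 0.39 × 0.265 = 0.024804.
192,754 × 0.024804 = 4781.070216 ≈ 4,781.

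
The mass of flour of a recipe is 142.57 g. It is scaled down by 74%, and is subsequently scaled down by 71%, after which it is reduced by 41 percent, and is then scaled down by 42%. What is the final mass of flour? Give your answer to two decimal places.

3.68 g

Each change multiplies by a factor: 0.26 × 0.29 × 0.59 × 0.58 = 0.02580188.
142.57 × 0.02580188 = 3.6785740316 ≈ 3.68.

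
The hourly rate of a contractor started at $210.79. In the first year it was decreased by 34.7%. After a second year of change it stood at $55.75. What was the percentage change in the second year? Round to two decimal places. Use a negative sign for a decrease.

-59.50%

After the first year: $210.79 × 0.653 = $137.64587.
Second-year multiplier: $55.75 ÷ $137.64587 ≈ 0.405025.
That is a change of -59.50%.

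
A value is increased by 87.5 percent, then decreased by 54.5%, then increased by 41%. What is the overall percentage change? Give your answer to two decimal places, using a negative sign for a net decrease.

The combined multiplier is 1.875 × 0.455 × 1.41 = 1.20290625.
That corresponds to an increase of 20.29%.

20.29%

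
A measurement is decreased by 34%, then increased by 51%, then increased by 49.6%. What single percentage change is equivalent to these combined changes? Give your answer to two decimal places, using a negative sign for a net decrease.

49.09%

A 34% decrease multiplies by 0.66.
Then a 51% increase: 0.66 × 1.51 = 0.9966.
Then a 49.6% increase: 0.9966 × 1.496 = 1.4909136.
Overall factor 1.4909136, i.e. 49.09%.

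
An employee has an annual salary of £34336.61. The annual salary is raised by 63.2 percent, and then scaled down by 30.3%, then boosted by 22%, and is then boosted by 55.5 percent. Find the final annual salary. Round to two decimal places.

63.2% increase: £34336.61 × 1.632 = £56037.34752.
30.3% decrease: £56037.34752 × 0.697 = £39058.03122144.
22% increase: £39058.03122144 × 1.22 = £47650.7980901568.
After the 55.5% increase: £47650.7980901568 × 1.555 = £74096.991030193824 ≈ £74096.99.

£74096.99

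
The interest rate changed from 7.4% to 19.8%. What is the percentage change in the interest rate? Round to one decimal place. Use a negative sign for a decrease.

167.6%

The change is 19.8 − 7.4 = 12.4 percentage points.
Relative to the original 7.4%, that is 12.4 ÷ 7.4 ≈ 167.6%.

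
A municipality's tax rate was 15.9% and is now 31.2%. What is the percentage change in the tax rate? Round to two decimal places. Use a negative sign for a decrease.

The change is 31.2 − 15.9 = 15.3 percentage points.
Relative to the original 15.9%, that is 15.3 ÷ 15.9 ≈ 96.23%.

96.23%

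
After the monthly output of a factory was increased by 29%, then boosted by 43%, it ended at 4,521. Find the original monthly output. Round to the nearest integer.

Undoing the 43% increase: 4,521 ÷ 1.43 ≈ 3161.538462.
Undoing the 29% increase: 3161.538462 ÷ 1.29 ≈ 2,451.

2,451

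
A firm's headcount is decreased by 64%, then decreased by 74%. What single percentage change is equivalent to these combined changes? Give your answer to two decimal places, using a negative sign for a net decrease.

-90.64%

The combined multiplier is 0.36 × 0.26 = 0.0936.
That corresponds to a decrease of 90.64%.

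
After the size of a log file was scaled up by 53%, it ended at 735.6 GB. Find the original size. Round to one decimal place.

The overall multiplier applied was 1.53.
So the original size was 735.6 ÷ 1.53 ≈ 480.8 GB.

480.8 GB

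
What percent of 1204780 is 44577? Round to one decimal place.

3.7%

44577 ÷ 1204780 ≈ 3.7%.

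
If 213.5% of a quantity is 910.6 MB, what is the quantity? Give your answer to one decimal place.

910.6 MB ÷ 2.135 ≈ 426.5 MB.

426.5 MB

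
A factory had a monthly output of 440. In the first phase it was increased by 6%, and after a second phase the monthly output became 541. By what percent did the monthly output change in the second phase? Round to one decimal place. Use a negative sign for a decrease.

After the first phase: 440 × 1.06 = 466.4.
Second-phase multiplier: 541 ÷ 466.4 ≈ 1.15995.
That is a change of 16.0%.

16.0%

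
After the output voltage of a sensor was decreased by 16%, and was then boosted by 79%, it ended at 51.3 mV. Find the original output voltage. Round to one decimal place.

34.1 mV

The overall multiplier applied was 0.84 × 1.79 = 1.5036.
So the original output voltage was 51.3 ÷ 1.5036 ≈ 34.1 mV.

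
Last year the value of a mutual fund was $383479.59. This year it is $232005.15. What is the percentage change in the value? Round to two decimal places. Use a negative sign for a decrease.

-39.50%

Change: $232005.15 − $383479.59 = -$151474.44.
Relative to the original: -$151474.44 ÷ $383479.59 ≈ -39.50%.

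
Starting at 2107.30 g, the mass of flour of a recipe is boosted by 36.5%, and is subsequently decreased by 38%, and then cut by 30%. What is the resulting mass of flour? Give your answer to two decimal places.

36.5% increase: 2107.30 × 1.365 = 2876.4645.
After the 38% decrease: 2876.4645 × 0.62 = 1783.40799.
After the 30% decrease: 1783.40799 × 0.7 = 1248.385593 ≈ 1248.39.

1248.39 g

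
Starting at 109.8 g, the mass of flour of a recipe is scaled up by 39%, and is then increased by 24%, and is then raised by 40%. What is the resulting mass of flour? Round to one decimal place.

39% increase: 109.8 × 1.39 = 152.622.
Apply the 24% increase: 152.622 × 1.24 = 189.25128.
After the 40% increase: 189.25128 × 1.4 = 264.951792 ≈ 265.0.

265.0 g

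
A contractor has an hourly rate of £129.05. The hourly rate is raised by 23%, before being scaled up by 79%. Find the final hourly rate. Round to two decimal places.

£284.13

Each change multiplies by a factor: 1.23 × 1.79 = 2.2017.
£129.05 × 2.2017 = £284.129385 ≈ £284.13.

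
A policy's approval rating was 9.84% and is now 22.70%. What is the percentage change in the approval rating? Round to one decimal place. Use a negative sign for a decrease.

The change is 22.70 − 9.84 = 12.86 percentage points.
Relative to the original 9.84%, that is 12.86 ÷ 9.84 ≈ 130.7%.

130.7%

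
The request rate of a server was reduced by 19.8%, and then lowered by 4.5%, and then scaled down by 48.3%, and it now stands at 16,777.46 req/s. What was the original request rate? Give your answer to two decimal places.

42,369.95 req/s

Undoing the 48.3% decrease: 16,777.46 ÷ 0.517 ≈ 32451.566731.
Undoing the 4.5% decrease: 32451.566731 ÷ 0.955 ≈ 33980.698148.
Undoing the 19.8% decrease: 33980.698148 ÷ 0.802 ≈ 42,369.95 req/s.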